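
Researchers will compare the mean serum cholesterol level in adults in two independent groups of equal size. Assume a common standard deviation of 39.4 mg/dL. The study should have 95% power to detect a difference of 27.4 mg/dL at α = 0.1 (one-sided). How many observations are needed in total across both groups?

For two equal groups, n per group = 2·((z_α + z_β)·σ/δ)².
z_α = 1.282; z_β = 1.645 (power 95%).
n = 2 × (2.927 × 39.4 / 27.4)² = 2 × 17.71 = 35.42
Round up: n = 36 per group.
Total across both groups: 2 × 36 = 72.

72 total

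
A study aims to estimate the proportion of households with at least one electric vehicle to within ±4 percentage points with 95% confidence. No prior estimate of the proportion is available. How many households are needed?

601

For a proportion with margin E = 0.04 at 95% confidence, z = 1.960.
With no prior estimate, use p = 0.5, which maximizes p(1−p) at 0.25.
n = 0.25 × (z/E)² = 0.25 × (1.960/0.04)² = 600.25
Round up: n = 601.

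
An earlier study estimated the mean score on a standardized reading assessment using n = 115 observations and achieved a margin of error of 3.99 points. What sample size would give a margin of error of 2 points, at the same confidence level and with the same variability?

Margin of error scales as 1/√n, so n₂ = n₁·(E₁/E₂)².
n₂ = 115 × (3.99/2)² = 115 × 3.98 = 457.70
Round up: n₂ = 458.

458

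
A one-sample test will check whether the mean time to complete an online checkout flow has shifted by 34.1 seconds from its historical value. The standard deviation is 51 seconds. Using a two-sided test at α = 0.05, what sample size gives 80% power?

For a one-sample z-test, n = ((z_{α/2} + z_β)·σ/δ)².
z_{α/2} = 1.960 (two-sided α = 0.05); z_β = 0.842 (power 80% → β = 0.2).
n = (2.802 × 51 / 34.1)² = 17.56
Round up: n = 18.

n = 18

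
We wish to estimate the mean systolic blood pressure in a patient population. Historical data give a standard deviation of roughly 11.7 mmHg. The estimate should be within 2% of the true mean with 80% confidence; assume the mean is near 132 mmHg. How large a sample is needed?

33

For a mean, the margin of error is E = z·σ/√n, so n = (zσ/E)².
At 80% confidence, z = 1.282.
E = 2% of 132 = 2.64 mmHg.
n = (1.282 × 11.7 / 2.64)² = 32.28
Round up: n = 33.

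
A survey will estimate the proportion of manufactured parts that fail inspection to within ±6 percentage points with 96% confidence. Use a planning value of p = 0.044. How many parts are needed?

50

For a proportion with margin E = 0.06 at 96% confidence, z = 2.054.
n = p̂(1−p̂)(z/E)² = 0.044 × 0.956 × (2.054/0.06)² = 49.30
Round up: n = 50.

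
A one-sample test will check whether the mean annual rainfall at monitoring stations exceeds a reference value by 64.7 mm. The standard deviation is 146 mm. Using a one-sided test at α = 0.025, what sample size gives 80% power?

For a one-sample z-test, n = ((z_α + z_β)·σ/δ)².
z_α = 1.960 (one-sided α = 0.025); z_β = 0.842 (power 80% → β = 0.2).
n = (2.802 × 146 / 64.7)² = 39.98
Round up: n = 40.

40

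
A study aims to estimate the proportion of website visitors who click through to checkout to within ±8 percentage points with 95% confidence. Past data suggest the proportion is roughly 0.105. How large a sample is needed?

For a proportion with margin E = 0.08 at 95% confidence, z = 1.960.
n = p̂(1−p̂)(z/E)² = 0.105 × 0.895 × (1.960/0.08)² = 56.41
Round up: n = 57.

57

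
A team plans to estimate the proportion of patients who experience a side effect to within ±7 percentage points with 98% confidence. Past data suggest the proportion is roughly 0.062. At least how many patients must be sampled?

For a proportion with margin E = 0.07 at 98% confidence, z = 2.326.
n = p̂(1−p̂)(z/E)² = 0.062 × 0.938 × (2.326/0.07)² = 64.21
Round up: n = 65.

65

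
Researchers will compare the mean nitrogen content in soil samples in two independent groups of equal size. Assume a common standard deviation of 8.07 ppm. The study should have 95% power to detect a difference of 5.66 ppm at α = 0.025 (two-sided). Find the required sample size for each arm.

For two equal groups, n per group = 2·((z_{α/2} + z_β)·σ/δ)².
z_{α/2} = 2.241; z_β = 1.645 (power 95%).
n = 2 × (3.886 × 8.07 / 5.66)² = 2 × 30.70 = 61.40
Round up: n = 62 per group.

62 per group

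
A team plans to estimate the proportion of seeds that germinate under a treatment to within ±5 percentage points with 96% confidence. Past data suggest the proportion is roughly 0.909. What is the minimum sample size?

140

For a proportion with margin E = 0.05 at 96% confidence, z = 2.054.
n = p̂(1−p̂)(z/E)² = 0.909 × 0.091 × (2.054/0.05)² = 139.59
Round up: n = 140.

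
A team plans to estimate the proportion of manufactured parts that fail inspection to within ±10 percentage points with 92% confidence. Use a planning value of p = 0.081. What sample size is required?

For a proportion with margin E = 0.1 at 92% confidence, z = 1.751.
n = p̂(1−p̂)(z/E)² = 0.081 × 0.919 × (1.751/0.1)² = 22.82
Round up: n = 23.

23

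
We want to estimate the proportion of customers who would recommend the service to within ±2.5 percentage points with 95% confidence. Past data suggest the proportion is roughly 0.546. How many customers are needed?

For a proportion with margin E = 0.025 at 95% confidence, z = 1.960.
n = p̂(1−p̂)(z/E)² = 0.546 × 0.454 × (1.960/0.025)² = 1523.63
Round up: n = 1524.

1524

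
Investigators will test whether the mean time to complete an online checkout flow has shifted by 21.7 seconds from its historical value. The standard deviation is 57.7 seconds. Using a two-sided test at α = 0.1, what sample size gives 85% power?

n = 51

For a one-sample z-test, n = ((z_{α/2} + z_β)·σ/δ)².
z_{α/2} = 1.645 (two-sided α = 0.1); z_β = 1.036 (power 85% → β = 0.15).
n = (2.681 × 57.7 / 21.7)² = 50.82
Round up: n = 51.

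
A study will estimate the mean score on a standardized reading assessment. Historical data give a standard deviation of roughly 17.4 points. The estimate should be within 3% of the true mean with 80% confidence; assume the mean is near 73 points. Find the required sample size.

104

For a mean, the margin of error is E = z·σ/√n, so n = (zσ/E)².
At 80% confidence, z = 1.282.
E = 3% of 73 = 2.19 points.
n = (1.282 × 17.4 / 2.19)² = 103.75
Round up: n = 104.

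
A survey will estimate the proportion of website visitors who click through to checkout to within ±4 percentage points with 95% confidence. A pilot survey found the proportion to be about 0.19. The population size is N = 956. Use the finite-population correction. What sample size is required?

For a proportion with margin E = 0.04 at 95% confidence, z = 1.960.
n = p̂(1−p̂)(z/E)² = 0.19 × 0.81 × (1.960/0.04)² = 369.51 — call this n₀.
Finite-population correction with N = 956: n = n₀ / (1 + (n₀−1)/N) = 369.51 / 1.385 = 266.79
Round up: n = 267.

267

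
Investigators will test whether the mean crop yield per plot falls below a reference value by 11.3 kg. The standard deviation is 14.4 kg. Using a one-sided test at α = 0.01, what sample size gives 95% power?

26

For a one-sample z-test, n = ((z_α + z_β)·σ/δ)².
z_α = 2.326 (one-sided α = 0.01); z_β = 1.645 (power 95% → β = 0.05).
n = (3.971 × 14.4 / 11.3)² = 25.61
Round up: n = 26.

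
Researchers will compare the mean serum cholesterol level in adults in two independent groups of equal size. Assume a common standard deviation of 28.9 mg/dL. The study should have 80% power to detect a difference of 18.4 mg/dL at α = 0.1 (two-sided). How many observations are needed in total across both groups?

For two equal groups, n per group = 2·((z_{α/2} + z_β)·σ/δ)².
z_{α/2} = 1.645; z_β = 0.842 (power 80%).
n = 2 × (2.487 × 28.9 / 18.4)² = 2 × 15.26 = 30.52
Round up: n = 31 per group.
Total across both groups: 2 × 31 = 62.

62 total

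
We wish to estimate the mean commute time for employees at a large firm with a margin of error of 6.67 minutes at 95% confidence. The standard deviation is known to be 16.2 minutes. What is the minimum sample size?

23

For a mean, the margin of error is E = z·σ/√n, so n = (zσ/E)².
At 95% confidence, z = 1.960.
n = (1.960 × 16.2 / 6.67)² = 22.66
Round up: n = 23.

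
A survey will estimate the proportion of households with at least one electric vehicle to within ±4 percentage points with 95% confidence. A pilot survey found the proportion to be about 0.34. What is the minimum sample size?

For a proportion with margin E = 0.04 at 95% confidence, z = 1.960.
n = p̂(1−p̂)(z/E)² = 0.34 × 0.66 × (1.960/0.04)² = 538.78
Round up: n = 539.

539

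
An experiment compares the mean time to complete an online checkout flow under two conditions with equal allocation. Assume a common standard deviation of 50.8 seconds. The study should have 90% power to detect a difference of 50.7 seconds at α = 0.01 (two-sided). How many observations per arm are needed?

For two equal groups, n per group = 2·((z_{α/2} + z_β)·σ/δ)².
z_{α/2} = 2.576; z_β = 1.282 (power 90%).
n = 2 × (3.858 × 50.8 / 50.7)² = 2 × 14.94 = 29.88
Round up: n = 30 per group.

30 per group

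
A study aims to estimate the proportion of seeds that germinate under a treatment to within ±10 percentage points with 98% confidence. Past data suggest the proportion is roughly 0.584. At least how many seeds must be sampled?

For a proportion with margin E = 0.1 at 98% confidence, z = 2.326.
n = p̂(1−p̂)(z/E)² = 0.584 × 0.416 × (2.326/0.1)² = 131.44
Round up: n = 132.

n = 132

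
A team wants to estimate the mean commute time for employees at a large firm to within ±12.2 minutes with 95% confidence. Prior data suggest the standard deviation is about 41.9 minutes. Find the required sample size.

46

For a mean, the margin of error is E = z·σ/√n, so n = (zσ/E)².
At 95% confidence, z = 1.960.
n = (1.960 × 41.9 / 12.2)² = 45.31
Round up: n = 46.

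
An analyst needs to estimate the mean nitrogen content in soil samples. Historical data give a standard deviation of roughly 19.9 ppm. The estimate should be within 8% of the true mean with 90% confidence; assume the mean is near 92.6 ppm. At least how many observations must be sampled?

20

For a mean, the margin of error is E = z·σ/√n, so n = (zσ/E)².
At 90% confidence, z = 1.645.
E = 8% of 92.6 = 7.408 ppm.
n = (1.645 × 19.9 / 7.408)² = 19.53
Round up: n = 20.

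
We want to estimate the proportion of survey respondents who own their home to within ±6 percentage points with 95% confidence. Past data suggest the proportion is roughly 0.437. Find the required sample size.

263

For a proportion with margin E = 0.06 at 95% confidence, z = 1.960.
n = p̂(1−p̂)(z/E)² = 0.437 × 0.563 × (1.960/0.06)² = 262.54
Round up: n = 263.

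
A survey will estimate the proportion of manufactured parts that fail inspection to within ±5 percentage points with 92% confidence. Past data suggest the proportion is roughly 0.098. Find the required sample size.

For a proportion with margin E = 0.05 at 92% confidence, z = 1.751.
n = p̂(1−p̂)(z/E)² = 0.098 × 0.902 × (1.751/0.05)² = 108.41
Round up: n = 109.

n = 109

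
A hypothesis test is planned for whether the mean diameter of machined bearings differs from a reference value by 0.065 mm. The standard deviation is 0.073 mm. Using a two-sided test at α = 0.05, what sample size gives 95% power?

n = 17

For a one-sample z-test, n = ((z_{α/2} + z_β)·σ/δ)².
z_{α/2} = 1.960 (two-sided α = 0.05); z_β = 1.645 (power 95% → β = 0.05).
n = (3.605 × 0.073 / 0.065)² = 16.39
Round up: n = 17.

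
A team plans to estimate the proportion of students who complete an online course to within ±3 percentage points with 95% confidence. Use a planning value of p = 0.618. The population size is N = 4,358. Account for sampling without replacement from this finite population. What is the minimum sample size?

n = 819

For a proportion with margin E = 0.03 at 95% confidence, z = 1.960.
n = p̂(1−p̂)(z/E)² = 0.618 × 0.382 × (1.960/0.03)² = 1007.68 — call this n₀.
Finite-population correction with N = 4,358: n = n₀ / (1 + (n₀−1)/N) = 1007.68 / 1.231 = 818.59
Round up: n = 819.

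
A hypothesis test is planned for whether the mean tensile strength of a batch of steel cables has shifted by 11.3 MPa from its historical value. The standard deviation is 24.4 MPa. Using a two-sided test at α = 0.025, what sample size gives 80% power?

For a one-sample z-test, n = ((z_{α/2} + z_β)·σ/δ)².
z_{α/2} = 2.241 (two-sided α = 0.025); z_β = 0.842 (power 80% → β = 0.2).
n = (3.083 × 24.4 / 11.3)² = 44.32
Round up: n = 45.

n = 45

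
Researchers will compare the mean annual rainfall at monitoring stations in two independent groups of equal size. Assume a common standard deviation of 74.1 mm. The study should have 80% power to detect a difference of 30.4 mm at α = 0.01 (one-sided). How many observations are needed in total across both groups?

For two equal groups, n per group = 2·((z_α + z_β)·σ/δ)².
z_α = 2.326; z_β = 0.842 (power 80%).
n = 2 × (3.168 × 74.1 / 30.4)² = 2 × 59.63 = 119.26
Round up: n = 120 per group.
Total across both groups: 2 × 120 = 240.

240 total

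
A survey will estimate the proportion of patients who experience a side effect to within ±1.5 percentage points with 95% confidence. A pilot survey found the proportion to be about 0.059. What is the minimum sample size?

For a proportion with margin E = 0.015 at 95% confidence, z = 1.960.
n = p̂(1−p̂)(z/E)² = 0.059 × 0.941 × (1.960/0.015)² = 947.92
Round up: n = 948.

n = 948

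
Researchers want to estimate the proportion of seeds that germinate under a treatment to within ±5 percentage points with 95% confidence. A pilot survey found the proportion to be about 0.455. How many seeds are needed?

For a proportion with margin E = 0.05 at 95% confidence, z = 1.960.
n = p̂(1−p̂)(z/E)² = 0.455 × 0.545 × (1.960/0.05)² = 381.05
Round up: n = 382.

382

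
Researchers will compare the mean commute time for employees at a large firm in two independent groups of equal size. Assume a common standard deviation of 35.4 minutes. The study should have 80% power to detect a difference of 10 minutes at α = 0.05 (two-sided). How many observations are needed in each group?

197 per group

For two equal groups, n per group = 2·((z_{α/2} + z_β)·σ/δ)².
z_{α/2} = 1.960; z_β = 0.842 (power 80%).
n = 2 × (2.802 × 35.4 / 10)² = 2 × 98.39 = 196.78
Round up: n = 197 per group.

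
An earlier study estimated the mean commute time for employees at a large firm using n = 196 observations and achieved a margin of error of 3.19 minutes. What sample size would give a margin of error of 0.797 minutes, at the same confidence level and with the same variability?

3140

Margin of error scales as 1/√n, so n₂ = n₁·(E₁/E₂)².
n₂ = 196 × (3.19/0.797)² = 196 × 16.02 = 3139.92
Round up: n₂ = 3140.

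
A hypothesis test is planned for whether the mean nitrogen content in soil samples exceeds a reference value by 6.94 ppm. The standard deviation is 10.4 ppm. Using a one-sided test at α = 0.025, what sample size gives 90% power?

For a one-sample z-test, n = ((z_α + z_β)·σ/δ)².
z_α = 1.960 (one-sided α = 0.025); z_β = 1.282 (power 90% → β = 0.1).
n = (3.242 × 10.4 / 6.94)² = 23.60
Round up: n = 24.

24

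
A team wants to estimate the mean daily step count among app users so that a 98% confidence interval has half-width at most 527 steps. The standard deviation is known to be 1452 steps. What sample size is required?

For a mean, the margin of error is E = z·σ/√n, so n = (zσ/E)².
At 98% confidence, z = 2.326.
n = (2.326 × 1452 / 527)² = 41.07
Round up: n = 42.

n = 42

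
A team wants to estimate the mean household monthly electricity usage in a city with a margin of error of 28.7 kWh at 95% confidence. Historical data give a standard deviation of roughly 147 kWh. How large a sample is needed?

101

For a mean, the margin of error is E = z·σ/√n, so n = (zσ/E)².
At 95% confidence, z = 1.960.
n = (1.960 × 147 / 28.7)² = 100.78
Round up: n = 101.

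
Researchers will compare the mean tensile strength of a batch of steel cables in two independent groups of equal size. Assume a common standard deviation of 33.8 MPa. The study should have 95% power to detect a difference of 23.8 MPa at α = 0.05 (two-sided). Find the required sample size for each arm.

For two equal groups, n per group = 2·((z_{α/2} + z_β)·σ/δ)².
z_{α/2} = 1.960; z_β = 1.645 (power 95%).
n = 2 × (3.605 × 33.8 / 23.8)² = 2 × 26.21 = 52.42
Round up: n = 53 per group.

53 per group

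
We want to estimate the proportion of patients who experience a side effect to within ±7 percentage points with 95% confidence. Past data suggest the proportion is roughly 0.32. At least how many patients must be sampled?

171

For a proportion with margin E = 0.07 at 95% confidence, z = 1.960.
n = p̂(1−p̂)(z/E)² = 0.32 × 0.68 × (1.960/0.07)² = 170.60
Round up: n = 171.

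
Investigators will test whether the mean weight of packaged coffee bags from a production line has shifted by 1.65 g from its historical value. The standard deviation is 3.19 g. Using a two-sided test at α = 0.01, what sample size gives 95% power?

67

For a one-sample z-test, n = ((z_{α/2} + z_β)·σ/δ)².
z_{α/2} = 2.576 (two-sided α = 0.01); z_β = 1.645 (power 95% → β = 0.05).
n = (4.221 × 3.19 / 1.65)² = 66.60
Round up: n = 67.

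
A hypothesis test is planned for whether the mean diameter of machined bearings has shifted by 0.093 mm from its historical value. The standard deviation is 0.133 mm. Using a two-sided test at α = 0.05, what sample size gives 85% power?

n = 19

For a one-sample z-test, n = ((z_{α/2} + z_β)·σ/δ)².
z_{α/2} = 1.960 (two-sided α = 0.05); z_β = 1.036 (power 85% → β = 0.15).
n = (2.996 × 0.133 / 0.093)² = 18.36
Round up: n = 19.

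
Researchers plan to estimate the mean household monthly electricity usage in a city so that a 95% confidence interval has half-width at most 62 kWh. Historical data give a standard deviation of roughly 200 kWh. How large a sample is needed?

For a mean, the margin of error is E = z·σ/√n, so n = (zσ/E)².
At 95% confidence, z = 1.960.
n = (1.960 × 200 / 62)² = 39.98
Round up: n = 40.

40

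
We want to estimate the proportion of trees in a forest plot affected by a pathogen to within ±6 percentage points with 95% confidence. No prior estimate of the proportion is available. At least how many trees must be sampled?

267

For a proportion with margin E = 0.06 at 95% confidence, z = 1.960.
With no prior estimate, use p = 0.5, which maximizes p(1−p) at 0.25.
n = 0.25 × (z/E)² = 0.25 × (1.960/0.06)² = 266.78
Round up: n = 267.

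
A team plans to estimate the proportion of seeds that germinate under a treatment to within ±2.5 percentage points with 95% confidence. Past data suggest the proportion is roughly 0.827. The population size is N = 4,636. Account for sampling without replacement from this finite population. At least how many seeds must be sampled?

740

For a proportion with margin E = 0.025 at 95% confidence, z = 1.960.
n = p̂(1−p̂)(z/E)² = 0.827 × 0.173 × (1.960/0.025)² = 879.39 — call this n₀.
Finite-population correction with N = 4,636: n = n₀ / (1 + (n₀−1)/N) = 879.39 / 1.189 = 739.60
Round up: n = 740.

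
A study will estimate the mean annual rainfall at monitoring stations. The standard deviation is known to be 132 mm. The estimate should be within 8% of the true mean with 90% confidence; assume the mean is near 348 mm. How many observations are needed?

61

For a mean, the margin of error is E = z·σ/√n, so n = (zσ/E)².
At 90% confidence, z = 1.645.
E = 8% of 348 = 27.84 mm.
n = (1.645 × 132 / 27.84)² = 60.83
Round up: n = 61.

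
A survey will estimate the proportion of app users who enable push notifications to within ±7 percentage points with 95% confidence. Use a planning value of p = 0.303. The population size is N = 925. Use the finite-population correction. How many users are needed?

For a proportion with margin E = 0.07 at 95% confidence, z = 1.960.
n = p̂(1−p̂)(z/E)² = 0.303 × 0.697 × (1.960/0.07)² = 165.57 — call this n₀.
Finite-population correction with N = 925: n = n₀ / (1 + (n₀−1)/N) = 165.57 / 1.178 = 140.55
Round up: n = 141.

n = 141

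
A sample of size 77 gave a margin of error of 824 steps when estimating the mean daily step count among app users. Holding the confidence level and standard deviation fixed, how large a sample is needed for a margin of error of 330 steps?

481

Margin of error scales as 1/√n, so n₂ = n₁·(E₁/E₂)².
n₂ = 77 × (824/330)² = 77 × 6.235 = 480.10
Round up: n₂ = 481.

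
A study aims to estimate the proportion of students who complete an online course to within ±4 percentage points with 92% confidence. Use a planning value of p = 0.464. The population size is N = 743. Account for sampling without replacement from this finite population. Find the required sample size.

291

For a proportion with margin E = 0.04 at 92% confidence, z = 1.751.
n = p̂(1−p̂)(z/E)² = 0.464 × 0.536 × (1.751/0.04)² = 476.58 — call this n₀.
Finite-population correction with N = 743: n = n₀ / (1 + (n₀−1)/N) = 476.58 / 1.64 = 290.60
Round up: n = 291.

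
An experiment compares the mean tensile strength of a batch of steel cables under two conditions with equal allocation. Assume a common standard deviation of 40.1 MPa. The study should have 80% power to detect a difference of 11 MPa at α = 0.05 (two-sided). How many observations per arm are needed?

209 per group

For two equal groups, n per group = 2·((z_{α/2} + z_β)·σ/δ)².
z_{α/2} = 1.960; z_β = 0.842 (power 80%).
n = 2 × (2.802 × 40.1 / 11)² = 2 × 104.34 = 208.68
Round up: n = 209 per group.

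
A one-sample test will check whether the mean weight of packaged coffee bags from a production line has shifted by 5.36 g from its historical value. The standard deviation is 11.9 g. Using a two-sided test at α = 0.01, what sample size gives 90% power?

n = 74

For a one-sample z-test, n = ((z_{α/2} + z_β)·σ/δ)².
z_{α/2} = 2.576 (two-sided α = 0.01); z_β = 1.282 (power 90% → β = 0.1).
n = (3.858 × 11.9 / 5.36)² = 73.36
Round up: n = 74.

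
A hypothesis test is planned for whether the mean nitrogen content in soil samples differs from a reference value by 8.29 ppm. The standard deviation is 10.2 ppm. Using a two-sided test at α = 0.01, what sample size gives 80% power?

n = 18

For a one-sample z-test, n = ((z_{α/2} + z_β)·σ/δ)².
z_{α/2} = 2.576 (two-sided α = 0.01); z_β = 0.842 (power 80% → β = 0.2).
n = (3.418 × 10.2 / 8.29)² = 17.69
Round up: n = 18.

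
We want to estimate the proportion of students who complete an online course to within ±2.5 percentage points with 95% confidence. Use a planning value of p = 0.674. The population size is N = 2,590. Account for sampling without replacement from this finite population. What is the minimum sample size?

888

For a proportion with margin E = 0.025 at 95% confidence, z = 1.960.
n = p̂(1−p̂)(z/E)² = 0.674 × 0.326 × (1.960/0.025)² = 1350.55 — call this n₀.
Finite-population correction with N = 2,590: n = n₀ / (1 + (n₀−1)/N) = 1350.55 / 1.521 = 887.94
Round up: n = 888.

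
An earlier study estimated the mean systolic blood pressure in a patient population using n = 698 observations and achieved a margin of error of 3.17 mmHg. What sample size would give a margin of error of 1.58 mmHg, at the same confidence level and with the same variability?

2810

Margin of error scales as 1/√n, so n₂ = n₁·(E₁/E₂)².
n₂ = 698 × (3.17/1.58)² = 698 × 4.025 = 2809.45
Round up: n₂ = 2810.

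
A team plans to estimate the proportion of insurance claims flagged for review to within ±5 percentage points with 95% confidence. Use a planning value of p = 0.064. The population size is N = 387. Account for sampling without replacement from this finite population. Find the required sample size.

75

For a proportion with margin E = 0.05 at 95% confidence, z = 1.960.
n = p̂(1−p̂)(z/E)² = 0.064 × 0.936 × (1.960/0.05)² = 92.05 — call this n₀.
Finite-population correction with N = 387: n = n₀ / (1 + (n₀−1)/N) = 92.05 / 1.235 = 74.53
Round up: n = 75.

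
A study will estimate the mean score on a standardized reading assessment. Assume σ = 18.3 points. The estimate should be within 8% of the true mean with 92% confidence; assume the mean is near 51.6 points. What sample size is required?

For a mean, the margin of error is E = z·σ/√n, so n = (zσ/E)².
At 92% confidence, z = 1.751.
E = 8% of 51.6 = 4.128 points.
n = (1.751 × 18.3 / 4.128)² = 60.26
Round up: n = 61.

n = 61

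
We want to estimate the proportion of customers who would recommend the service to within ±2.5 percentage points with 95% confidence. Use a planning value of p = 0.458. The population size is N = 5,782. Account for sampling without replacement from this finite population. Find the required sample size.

1208

For a proportion with margin E = 0.025 at 95% confidence, z = 1.960.
n = p̂(1−p̂)(z/E)² = 0.458 × 0.542 × (1.960/0.025)² = 1525.80 — call this n₀.
Finite-population correction with N = 5,782: n = n₀ / (1 + (n₀−1)/N) = 1525.80 / 1.264 = 1207.12
Round up: n = 1208.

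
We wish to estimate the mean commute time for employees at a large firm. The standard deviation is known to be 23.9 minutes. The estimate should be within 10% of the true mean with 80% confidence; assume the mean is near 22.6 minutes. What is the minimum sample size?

184

For a mean, the margin of error is E = z·σ/√n, so n = (zσ/E)².
At 80% confidence, z = 1.282.
E = 10% of 22.6 = 2.26 minutes.
n = (1.282 × 23.9 / 2.26)² = 183.80
Round up: n = 184.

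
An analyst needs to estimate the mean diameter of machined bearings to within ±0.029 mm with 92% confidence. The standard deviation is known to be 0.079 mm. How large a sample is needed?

For a mean, the margin of error is E = z·σ/√n, so n = (zσ/E)².
At 92% confidence, z = 1.751.
n = (1.751 × 0.079 / 0.029)² = 22.75
Round up: n = 23.

23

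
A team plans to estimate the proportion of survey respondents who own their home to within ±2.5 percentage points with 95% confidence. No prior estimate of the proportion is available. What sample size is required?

n = 1537

For a proportion with margin E = 0.025 at 95% confidence, z = 1.960.
With no prior estimate, use p = 0.5, which maximizes p(1−p) at 0.25.
n = 0.25 × (z/E)² = 0.25 × (1.960/0.025)² = 1536.64
Round up: n = 1537.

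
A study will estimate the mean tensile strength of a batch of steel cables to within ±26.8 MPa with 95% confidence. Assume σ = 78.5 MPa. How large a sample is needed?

33

For a mean, the margin of error is E = z·σ/√n, so n = (zσ/E)².
At 95% confidence, z = 1.960.
n = (1.960 × 78.5 / 26.8)² = 32.96
Round up: n = 33.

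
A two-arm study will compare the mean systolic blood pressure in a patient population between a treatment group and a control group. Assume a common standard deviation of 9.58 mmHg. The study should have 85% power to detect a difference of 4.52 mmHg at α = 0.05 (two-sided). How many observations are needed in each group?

For two equal groups, n per group = 2·((z_{α/2} + z_β)·σ/δ)².
z_{α/2} = 1.960; z_β = 1.036 (power 85%).
n = 2 × (2.996 × 9.58 / 4.52)² = 2 × 40.32 = 80.64
Round up: n = 81 per group.

81 per group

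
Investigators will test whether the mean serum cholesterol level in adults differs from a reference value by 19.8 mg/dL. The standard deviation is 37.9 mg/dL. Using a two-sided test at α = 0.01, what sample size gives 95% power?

For a one-sample z-test, n = ((z_{α/2} + z_β)·σ/δ)².
z_{α/2} = 2.576 (two-sided α = 0.01); z_β = 1.645 (power 95% → β = 0.05).
n = (4.221 × 37.9 / 19.8)² = 65.28
Round up: n = 66.

n = 66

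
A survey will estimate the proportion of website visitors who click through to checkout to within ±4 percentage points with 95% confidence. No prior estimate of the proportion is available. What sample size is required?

601

For a proportion with margin E = 0.04 at 95% confidence, z = 1.960.
With no prior estimate, use p = 0.5, which maximizes p(1−p) at 0.25.
n = 0.25 × (z/E)² = 0.25 × (1.960/0.04)² = 600.25
Round up: n = 601.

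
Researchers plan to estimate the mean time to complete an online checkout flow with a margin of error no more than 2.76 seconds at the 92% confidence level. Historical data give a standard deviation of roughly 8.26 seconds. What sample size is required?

28

For a mean, the margin of error is E = z·σ/√n, so n = (zσ/E)².
At 92% confidence, z = 1.751.
n = (1.751 × 8.26 / 2.76)² = 27.46
Round up: n = 28.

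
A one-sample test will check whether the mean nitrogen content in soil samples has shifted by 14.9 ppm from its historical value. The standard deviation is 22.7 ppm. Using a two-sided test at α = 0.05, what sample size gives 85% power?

21

For a one-sample z-test, n = ((z_{α/2} + z_β)·σ/δ)².
z_{α/2} = 1.960 (two-sided α = 0.05); z_β = 1.036 (power 85% → β = 0.15).
n = (2.996 × 22.7 / 14.9)² = 20.83
Round up: n = 21.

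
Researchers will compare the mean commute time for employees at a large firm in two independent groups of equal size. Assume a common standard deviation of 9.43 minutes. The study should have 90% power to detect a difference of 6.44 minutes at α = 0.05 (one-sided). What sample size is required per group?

For two equal groups, n per group = 2·((z_α + z_β)·σ/δ)².
z_α = 1.645; z_β = 1.282 (power 90%).
n = 2 × (2.927 × 9.43 / 6.44)² = 2 × 18.37 = 36.74
Round up: n = 37 per group.

37 per group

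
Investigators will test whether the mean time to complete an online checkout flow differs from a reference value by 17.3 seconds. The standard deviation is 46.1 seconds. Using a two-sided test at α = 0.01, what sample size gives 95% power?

For a one-sample z-test, n = ((z_{α/2} + z_β)·σ/δ)².
z_{α/2} = 2.576 (two-sided α = 0.01); z_β = 1.645 (power 95% → β = 0.05).
n = (4.221 × 46.1 / 17.3)² = 126.51
Round up: n = 127.

127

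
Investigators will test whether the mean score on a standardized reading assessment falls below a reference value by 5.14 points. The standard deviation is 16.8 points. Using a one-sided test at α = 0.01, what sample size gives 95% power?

For a one-sample z-test, n = ((z_α + z_β)·σ/δ)².
z_α = 2.326 (one-sided α = 0.01); z_β = 1.645 (power 95% → β = 0.05).
n = (3.971 × 16.8 / 5.14)² = 168.46
Round up: n = 169.

169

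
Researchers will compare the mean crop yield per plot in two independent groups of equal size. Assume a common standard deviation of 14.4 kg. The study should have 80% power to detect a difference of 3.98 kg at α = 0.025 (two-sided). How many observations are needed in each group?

For two equal groups, n per group = 2·((z_{α/2} + z_β)·σ/δ)².
z_{α/2} = 2.241; z_β = 0.842 (power 80%).
n = 2 × (3.083 × 14.4 / 3.98)² = 2 × 124.42 = 248.84
Round up: n = 249 per group.

249 per group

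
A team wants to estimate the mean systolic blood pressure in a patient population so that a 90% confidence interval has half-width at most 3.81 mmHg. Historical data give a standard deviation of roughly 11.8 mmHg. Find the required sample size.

26

For a mean, the margin of error is E = z·σ/√n, so n = (zσ/E)².
At 90% confidence, z = 1.645.
n = (1.645 × 11.8 / 3.81)² = 25.96
Round up: n = 26.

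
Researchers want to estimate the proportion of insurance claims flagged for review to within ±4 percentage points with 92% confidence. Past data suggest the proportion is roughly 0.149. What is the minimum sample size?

For a proportion with margin E = 0.04 at 92% confidence, z = 1.751.
n = p̂(1−p̂)(z/E)² = 0.149 × 0.851 × (1.751/0.04)² = 242.98
Round up: n = 243.

n = 243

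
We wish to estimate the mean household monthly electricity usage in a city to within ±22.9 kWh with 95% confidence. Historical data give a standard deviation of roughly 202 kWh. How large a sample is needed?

For a mean, the margin of error is E = z·σ/√n, so n = (zσ/E)².
At 95% confidence, z = 1.960.
n = (1.960 × 202 / 22.9)² = 298.91
Round up: n = 299.

299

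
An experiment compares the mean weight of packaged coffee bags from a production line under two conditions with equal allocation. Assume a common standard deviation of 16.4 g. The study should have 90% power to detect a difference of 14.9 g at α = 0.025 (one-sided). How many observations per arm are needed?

26 per group

For two equal groups, n per group = 2·((z_α + z_β)·σ/δ)².
z_α = 1.960; z_β = 1.282 (power 90%).
n = 2 × (3.242 × 16.4 / 14.9)² = 2 × 12.73 = 25.46
Round up: n = 26 per group.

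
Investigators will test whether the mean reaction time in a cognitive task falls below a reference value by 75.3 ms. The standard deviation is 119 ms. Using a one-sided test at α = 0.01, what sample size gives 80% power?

For a one-sample z-test, n = ((z_α + z_β)·σ/δ)².
z_α = 2.326 (one-sided α = 0.01); z_β = 0.842 (power 80% → β = 0.2).
n = (3.168 × 119 / 75.3)² = 25.07
Round up: n = 26.

26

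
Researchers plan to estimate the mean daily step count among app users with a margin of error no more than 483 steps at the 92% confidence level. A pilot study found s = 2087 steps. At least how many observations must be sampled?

For a mean, the margin of error is E = z·σ/√n, so n = (zσ/E)².
At 92% confidence, z = 1.751.
n = (1.751 × 2087 / 483)² = 57.24
Round up: n = 58.

58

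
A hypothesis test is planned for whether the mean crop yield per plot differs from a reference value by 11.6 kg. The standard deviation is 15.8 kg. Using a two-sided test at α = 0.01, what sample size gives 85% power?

For a one-sample z-test, n = ((z_{α/2} + z_β)·σ/δ)².
z_{α/2} = 2.576 (two-sided α = 0.01); z_β = 1.036 (power 85% → β = 0.15).
n = (3.612 × 15.8 / 11.6)² = 24.20
Round up: n = 25.

25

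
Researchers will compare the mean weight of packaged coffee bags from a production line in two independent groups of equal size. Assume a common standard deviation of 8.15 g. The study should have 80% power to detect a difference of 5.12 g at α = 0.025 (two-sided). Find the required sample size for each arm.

For two equal groups, n per group = 2·((z_{α/2} + z_β)·σ/δ)².
z_{α/2} = 2.241; z_β = 0.842 (power 80%).
n = 2 × (3.083 × 8.15 / 5.12)² = 2 × 24.08 = 48.16
Round up: n = 49 per group.

49 per group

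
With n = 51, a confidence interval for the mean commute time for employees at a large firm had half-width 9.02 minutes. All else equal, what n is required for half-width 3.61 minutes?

Margin of error scales as 1/√n, so n₂ = n₁·(E₁/E₂)².
n₂ = 51 × (9.02/3.61)² = 51 × 6.243 = 318.39
Round up: n₂ = 319.

319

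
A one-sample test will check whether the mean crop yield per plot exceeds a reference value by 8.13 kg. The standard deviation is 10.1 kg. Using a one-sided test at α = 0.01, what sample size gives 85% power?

For a one-sample z-test, n = ((z_α + z_β)·σ/δ)².
z_α = 2.326 (one-sided α = 0.01); z_β = 1.036 (power 85% → β = 0.15).
n = (3.362 × 10.1 / 8.13)² = 17.44
Round up: n = 18.

18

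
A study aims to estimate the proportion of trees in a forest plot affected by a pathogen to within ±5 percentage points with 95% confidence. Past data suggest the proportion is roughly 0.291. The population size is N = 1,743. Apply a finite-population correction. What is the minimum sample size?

269

For a proportion with margin E = 0.05 at 95% confidence, z = 1.960.
n = p̂(1−p̂)(z/E)² = 0.291 × 0.709 × (1.960/0.05)² = 317.04 — call this n₀.
Finite-population correction with N = 1,743: n = n₀ / (1 + (n₀−1)/N) = 317.04 / 1.181 = 268.45
Round up: n = 269.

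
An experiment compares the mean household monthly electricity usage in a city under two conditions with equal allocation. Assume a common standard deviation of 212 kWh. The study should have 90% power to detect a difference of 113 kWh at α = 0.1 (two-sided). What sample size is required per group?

For two equal groups, n per group = 2·((z_{α/2} + z_β)·σ/δ)².
z_{α/2} = 1.645; z_β = 1.282 (power 90%).
n = 2 × (2.927 × 212 / 113)² = 2 × 30.16 = 60.32
Round up: n = 61 per group.

61 per group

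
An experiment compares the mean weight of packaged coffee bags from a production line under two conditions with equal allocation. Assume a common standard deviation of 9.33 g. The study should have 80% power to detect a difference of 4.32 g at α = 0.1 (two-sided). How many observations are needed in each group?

58 per group

For two equal groups, n per group = 2·((z_{α/2} + z_β)·σ/δ)².
z_{α/2} = 1.645; z_β = 0.842 (power 80%).
n = 2 × (2.487 × 9.33 / 4.32)² = 2 × 28.85 = 57.70
Round up: n = 58 per group.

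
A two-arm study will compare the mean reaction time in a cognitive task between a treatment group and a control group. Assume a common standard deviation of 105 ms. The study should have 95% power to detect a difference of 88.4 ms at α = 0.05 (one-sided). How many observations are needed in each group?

31 per group

For two equal groups, n per group = 2·((z_α + z_β)·σ/δ)².
z_α = 1.645; z_β = 1.645 (power 95%).
n = 2 × (3.290 × 105 / 88.4)² = 2 × 15.27 = 30.54
Round up: n = 31 per group.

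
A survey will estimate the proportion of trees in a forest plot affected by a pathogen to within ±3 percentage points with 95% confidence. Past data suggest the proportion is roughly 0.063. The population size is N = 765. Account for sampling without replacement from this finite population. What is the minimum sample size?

For a proportion with margin E = 0.03 at 95% confidence, z = 1.960.
n = p̂(1−p̂)(z/E)² = 0.063 × 0.937 × (1.960/0.03)² = 251.97 — call this n₀.
Finite-population correction with N = 765: n = n₀ / (1 + (n₀−1)/N) = 251.97 / 1.328 = 189.74
Round up: n = 190.

n = 190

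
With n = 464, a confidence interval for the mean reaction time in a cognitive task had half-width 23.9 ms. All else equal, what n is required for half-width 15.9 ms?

Margin of error scales as 1/√n, so n₂ = n₁·(E₁/E₂)².
n₂ = 464 × (23.9/15.9)² = 464 × 2.259 = 1048.18
Round up: n₂ = 1049.

1049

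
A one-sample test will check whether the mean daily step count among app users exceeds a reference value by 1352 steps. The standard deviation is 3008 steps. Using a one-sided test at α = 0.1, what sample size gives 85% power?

27

For a one-sample z-test, n = ((z_α + z_β)·σ/δ)².
z_α = 1.282 (one-sided α = 0.1); z_β = 1.036 (power 85% → β = 0.15).
n = (2.318 × 3008 / 1352)² = 26.60
Round up: n = 27.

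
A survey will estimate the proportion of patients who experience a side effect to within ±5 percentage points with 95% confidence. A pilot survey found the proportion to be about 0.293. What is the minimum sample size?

319

For a proportion with margin E = 0.05 at 95% confidence, z = 1.960.
n = p̂(1−p̂)(z/E)² = 0.293 × 0.707 × (1.960/0.05)² = 318.32
Round up: n = 319.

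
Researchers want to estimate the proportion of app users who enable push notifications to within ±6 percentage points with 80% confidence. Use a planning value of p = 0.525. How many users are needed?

114

For a proportion with margin E = 0.06 at 80% confidence, z = 1.282.
n = p̂(1−p̂)(z/E)² = 0.525 × 0.475 × (1.282/0.06)² = 113.85
Round up: n = 114.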